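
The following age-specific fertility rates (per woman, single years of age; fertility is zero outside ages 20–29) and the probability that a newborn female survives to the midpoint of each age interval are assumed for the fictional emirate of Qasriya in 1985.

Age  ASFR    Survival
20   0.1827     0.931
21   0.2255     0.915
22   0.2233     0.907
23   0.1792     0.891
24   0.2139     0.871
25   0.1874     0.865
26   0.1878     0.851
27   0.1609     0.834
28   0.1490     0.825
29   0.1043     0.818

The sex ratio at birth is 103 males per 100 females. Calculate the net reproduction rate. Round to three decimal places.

0.783

Proportion female at birth = 100 / (100 + 103) = 0.49261.
Each age group contributes 1 × ASFR × survival:
  20: 1 × 0.1827 × 0.931 = 0.17009
  21: 1 × 0.2255 × 0.915 = 0.20633
  22: 1 × 0.2233 × 0.907 = 0.20253
  23: 1 × 0.1792 × 0.891 = 0.15967
  24: 1 × 0.2139 × 0.871 = 0.18631
  25: 1 × 0.1874 × 0.865 = 0.16210
  26: 1 × 0.1878 × 0.851 = 0.15982
  27: 1 × 0.1609 × 0.834 = 0.13419
  28: 1 × 0.1490 × 0.825 = 0.12293
  29: 1 × 0.1043 × 0.818 = 0.08532
Sum = 1.58929
NRR = 0.49261 × 1.58929 = 0.78290
NRR < 1, so the cohort does not fully replace itself.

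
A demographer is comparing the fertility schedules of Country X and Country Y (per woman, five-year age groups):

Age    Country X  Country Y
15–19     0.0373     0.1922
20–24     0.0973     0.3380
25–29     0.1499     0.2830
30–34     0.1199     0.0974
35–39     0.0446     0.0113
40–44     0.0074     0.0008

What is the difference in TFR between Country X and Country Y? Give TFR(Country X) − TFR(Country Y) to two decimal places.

-2.33

Country X:
  Sum of ASFRs = 0.0373 + 0.0973 + 0.1499 + 0.1199 + 0.0446 + 0.0074 = 0.4564
  TFR = 5 × 0.4564 = 2.282
Country Y:
  Sum of ASFRs = 0.1922 + 0.3380 + 0.2830 + 0.0974 + 0.0113 + 0.0008 = 0.9227
  TFR = 5 × 0.9227 = 4.6135
Difference = 2.282 − 4.6135 = -2.3315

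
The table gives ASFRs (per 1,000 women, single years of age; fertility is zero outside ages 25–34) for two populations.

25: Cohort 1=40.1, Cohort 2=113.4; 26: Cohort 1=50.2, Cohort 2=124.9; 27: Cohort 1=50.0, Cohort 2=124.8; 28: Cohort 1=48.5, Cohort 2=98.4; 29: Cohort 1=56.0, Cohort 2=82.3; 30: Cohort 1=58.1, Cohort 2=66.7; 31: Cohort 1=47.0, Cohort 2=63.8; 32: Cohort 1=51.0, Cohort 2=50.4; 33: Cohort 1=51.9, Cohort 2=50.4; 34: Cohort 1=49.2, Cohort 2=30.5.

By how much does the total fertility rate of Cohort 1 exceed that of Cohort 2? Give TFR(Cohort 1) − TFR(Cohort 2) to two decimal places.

Cohort 1:
  Sum of ASFRs = 40.1 + 50.2 + 50.0 + 48.5 + 56.0 + 58.1 + 47.0 + 51.0 + 51.9 + 49.2 = 502.0
  TFR = 502.0 / 1000 = 0.502
Cohort 2:
  Sum of ASFRs = 113.4 + 124.9 + 124.8 + 98.4 + 82.3 + 66.7 + 63.8 + 50.4 + 50.4 + 30.5 = 805.6
  TFR = 805.6 / 1000 = 0.8056
Difference = 0.502 − 0.8056 = -0.3036

-0.30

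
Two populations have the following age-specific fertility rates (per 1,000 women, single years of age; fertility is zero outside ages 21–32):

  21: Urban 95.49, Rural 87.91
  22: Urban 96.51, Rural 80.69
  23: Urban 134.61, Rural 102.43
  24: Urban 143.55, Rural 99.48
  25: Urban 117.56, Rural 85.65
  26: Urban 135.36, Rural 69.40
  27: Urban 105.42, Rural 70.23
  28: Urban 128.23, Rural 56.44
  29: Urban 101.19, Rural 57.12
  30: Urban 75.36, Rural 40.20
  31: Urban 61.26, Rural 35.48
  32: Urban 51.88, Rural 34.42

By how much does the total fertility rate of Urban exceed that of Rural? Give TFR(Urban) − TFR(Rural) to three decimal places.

0.427

Urban:
  Sum of ASFRs = 95.49 + 96.51 + 134.61 + 143.55 + 117.56 + 135.36 + 105.42 + 128.23 + 101.19 + 75.36 + 61.26 + 51.88 = 1246.42
  TFR = 1246.42 / 1000 = 1.24642
Rural:
  Sum of ASFRs = 87.91 + 80.69 + 102.43 + 99.48 + 85.65 + 69.40 + 70.23 + 56.44 + 57.12 + 40.20 + 35.48 + 34.42 = 819.45
  TFR = 819.45 / 1000 = 0.81945
Difference = 1.24642 − 0.81945 = 0.42697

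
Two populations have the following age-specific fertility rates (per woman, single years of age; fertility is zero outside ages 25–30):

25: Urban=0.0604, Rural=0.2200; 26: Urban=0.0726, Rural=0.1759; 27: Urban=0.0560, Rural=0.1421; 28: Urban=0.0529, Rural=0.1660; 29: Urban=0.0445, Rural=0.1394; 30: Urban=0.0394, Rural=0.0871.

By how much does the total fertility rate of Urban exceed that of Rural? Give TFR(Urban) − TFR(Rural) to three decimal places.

Urban:
  Sum of ASFRs = 0.0604 + 0.0726 + 0.0560 + 0.0529 + 0.0445 + 0.0394 = 0.3258
  TFR = 0.3258
Rural:
  Sum of ASFRs = 0.2200 + 0.1759 + 0.1421 + 0.1660 + 0.1394 + 0.0871 = 0.9305
  TFR = 0.9305
Difference = 0.3258 − 0.9305 = -0.6047

-0.605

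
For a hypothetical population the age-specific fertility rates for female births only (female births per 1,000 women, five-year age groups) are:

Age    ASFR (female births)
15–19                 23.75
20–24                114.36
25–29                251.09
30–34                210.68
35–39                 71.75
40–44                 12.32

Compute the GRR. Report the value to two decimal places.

Sum of female ASFRs = 23.75 + 114.36 + 251.09 + 210.68 + 71.75 + 12.32 = 683.95
GRR = 5 × 683.95 / 1000 = 3.41975

3.42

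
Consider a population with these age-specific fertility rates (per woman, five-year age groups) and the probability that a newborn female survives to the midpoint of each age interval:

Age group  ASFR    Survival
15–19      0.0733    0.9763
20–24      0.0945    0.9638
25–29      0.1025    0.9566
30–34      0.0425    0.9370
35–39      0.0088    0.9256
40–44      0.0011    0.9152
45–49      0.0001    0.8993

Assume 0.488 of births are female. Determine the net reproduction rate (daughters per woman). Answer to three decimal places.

Proportion female at birth = 0.488.
Survival-weighted fertility by age (5·fₓ·Sₓ):
  15–19: 5 × 0.0733 × 0.9763 = 0.35781
  20–24: 5 × 0.0945 × 0.9638 = 0.45540
  25–29: 5 × 0.1025 × 0.9566 = 0.49026
  30–34: 5 × 0.0425 × 0.9370 = 0.19911
  35–39: 5 × 0.0088 × 0.9256 = 0.04073
  40–44: 5 × 0.0011 × 0.9152 = 0.00503
  45–49: 5 × 0.0001 × 0.8993 = 0.00045
Sum = 1.54879
NRR = 0.488 × 1.54879 = 0.75581

0.756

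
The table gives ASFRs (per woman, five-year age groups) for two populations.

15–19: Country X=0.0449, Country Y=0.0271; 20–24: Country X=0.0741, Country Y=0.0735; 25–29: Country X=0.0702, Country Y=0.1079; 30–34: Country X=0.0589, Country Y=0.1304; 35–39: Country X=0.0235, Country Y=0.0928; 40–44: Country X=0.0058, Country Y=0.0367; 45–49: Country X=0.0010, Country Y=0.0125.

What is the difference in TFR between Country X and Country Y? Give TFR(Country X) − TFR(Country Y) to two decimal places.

-1.01

Country X:
  Sum of ASFRs = 0.0449 + 0.0741 + 0.0702 + 0.0589 + 0.0235 + 0.0058 + 0.0010 = 0.2784
  TFR = 5 × 0.2784 = 1.392
Country Y:
  Sum of ASFRs = 0.0271 + 0.0735 + 0.1079 + 0.1304 + 0.0928 + 0.0367 + 0.0125 = 0.4809
  TFR = 5 × 0.4809 = 2.4045
Difference = 1.392 − 2.4045 = -1.0125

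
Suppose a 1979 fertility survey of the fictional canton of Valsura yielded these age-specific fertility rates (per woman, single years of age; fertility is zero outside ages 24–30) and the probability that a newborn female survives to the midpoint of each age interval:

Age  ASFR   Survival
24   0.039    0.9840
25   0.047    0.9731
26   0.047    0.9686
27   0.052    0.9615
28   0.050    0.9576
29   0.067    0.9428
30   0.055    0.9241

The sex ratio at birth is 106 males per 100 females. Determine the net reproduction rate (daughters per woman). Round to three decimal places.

Proportion female at birth = 100 / (100 + 106) = 0.48544.
Each age group contributes 1 × ASFR × survival:
  24: 1 × 0.039 × 0.9840 = 0.03838
  25: 1 × 0.047 × 0.9731 = 0.04574
  26: 1 × 0.047 × 0.9686 = 0.04552
  27: 1 × 0.052 × 0.9615 = 0.05000
  28: 1 × 0.050 × 0.9576 = 0.04788
  29: 1 × 0.067 × 0.9428 = 0.06317
  30: 1 × 0.055 × 0.9241 = 0.05083
Sum = 0.34152
NRR = 0.48544 × 0.34152 = 0.16579
An NRR under 1 implies long-run decline under these rates.

0.166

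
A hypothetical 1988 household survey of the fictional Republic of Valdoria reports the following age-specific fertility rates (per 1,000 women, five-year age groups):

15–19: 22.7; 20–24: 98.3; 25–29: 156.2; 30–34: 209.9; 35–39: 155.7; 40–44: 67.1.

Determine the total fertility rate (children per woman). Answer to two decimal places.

Sum of ASFRs = 22.7 + 98.3 + 156.2 + 209.9 + 155.7 + 67.1 = 709.9
TFR = 5 × 709.9 / 1000 = 3.5495

3.55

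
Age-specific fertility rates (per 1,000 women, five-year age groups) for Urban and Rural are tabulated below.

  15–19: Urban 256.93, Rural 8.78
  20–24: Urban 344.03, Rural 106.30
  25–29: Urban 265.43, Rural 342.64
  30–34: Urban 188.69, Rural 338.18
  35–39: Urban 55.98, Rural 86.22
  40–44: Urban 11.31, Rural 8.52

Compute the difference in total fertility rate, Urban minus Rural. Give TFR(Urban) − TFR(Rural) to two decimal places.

Urban:
  Sum of ASFRs = 256.93 + 344.03 + 265.43 + 188.69 + 55.98 + 11.31 = 1122.37
  TFR = 5 × 1122.37 / 1000 = 5.61185
Rural:
  Sum of ASFRs = 8.78 + 106.30 + 342.64 + 338.18 + 86.22 + 8.52 = 890.64
  TFR = 5 × 890.64 / 1000 = 4.4532
Difference = 5.61185 − 4.4532 = 1.15865

1.16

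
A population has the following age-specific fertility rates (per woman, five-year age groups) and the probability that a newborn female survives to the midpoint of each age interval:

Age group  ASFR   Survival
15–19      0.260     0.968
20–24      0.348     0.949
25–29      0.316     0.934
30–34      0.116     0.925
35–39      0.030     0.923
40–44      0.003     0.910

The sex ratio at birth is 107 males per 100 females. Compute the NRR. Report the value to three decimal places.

2.451

Proportion female at birth = 100 / (100 + 107) = 0.48309.
Weighting each age-specific rate by interval width and survival:
  15–19: 5 × 0.260 × 0.968 = 1.25840
  20–24: 5 × 0.348 × 0.949 = 1.65126
  25–29: 5 × 0.316 × 0.934 = 1.47572
  30–34: 5 × 0.116 × 0.925 = 0.53650
  35–39: 5 × 0.030 × 0.923 = 0.13845
  40–44: 5 × 0.003 × 0.910 = 0.01365
Sum = 5.07398
NRR = 0.48309 × 5.07398 = 2.45119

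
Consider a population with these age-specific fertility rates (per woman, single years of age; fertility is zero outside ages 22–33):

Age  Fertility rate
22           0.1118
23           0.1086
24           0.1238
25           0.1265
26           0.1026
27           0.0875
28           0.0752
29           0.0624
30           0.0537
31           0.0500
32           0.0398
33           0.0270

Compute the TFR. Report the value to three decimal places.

0.969

Sum of ASFRs = 0.1118 + 0.1086 + 0.1238 + 0.1265 + 0.1026 + 0.0875 + 0.0752 + 0.0624 + 0.0537 + 0.0500 + 0.0398 + 0.0270 = 0.9689
TFR = 0.9689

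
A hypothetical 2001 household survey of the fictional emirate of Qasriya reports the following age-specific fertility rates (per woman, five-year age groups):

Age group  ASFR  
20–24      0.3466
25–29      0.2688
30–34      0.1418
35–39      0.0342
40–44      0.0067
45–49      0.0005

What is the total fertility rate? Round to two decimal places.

Sum of ASFRs = 0.3466 + 0.2688 + 0.1418 + 0.0342 + 0.0067 + 0.0005 = 0.7986
TFR = 5 × 0.7986 = 3.993

3.99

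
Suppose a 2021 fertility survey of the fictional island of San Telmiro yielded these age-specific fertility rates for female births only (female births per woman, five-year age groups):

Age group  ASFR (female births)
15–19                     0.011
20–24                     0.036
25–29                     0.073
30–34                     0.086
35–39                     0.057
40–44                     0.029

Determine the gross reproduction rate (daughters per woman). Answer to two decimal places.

1.46

Sum of female ASFRs = 0.011 + 0.036 + 0.073 + 0.086 + 0.057 + 0.029 = 0.292
GRR = 5 × 0.292 = 1.46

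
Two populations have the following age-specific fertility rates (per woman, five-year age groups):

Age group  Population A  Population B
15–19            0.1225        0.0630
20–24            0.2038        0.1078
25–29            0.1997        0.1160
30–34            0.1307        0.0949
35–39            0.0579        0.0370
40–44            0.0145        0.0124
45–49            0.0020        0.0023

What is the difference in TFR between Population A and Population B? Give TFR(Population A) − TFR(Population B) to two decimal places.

1.49

Population A:
  Sum of ASFRs = 0.1225 + 0.2038 + 0.1997 + 0.1307 + 0.0579 + 0.0145 + 0.0020 = 0.7311
  TFR = 5 × 0.7311 = 3.6555
Population B:
  Sum of ASFRs = 0.0630 + 0.1078 + 0.1160 + 0.0949 + 0.0370 + 0.0124 + 0.0023 = 0.4334
  TFR = 5 × 0.4334 = 2.167
Difference = 3.6555 − 2.167 = 1.4885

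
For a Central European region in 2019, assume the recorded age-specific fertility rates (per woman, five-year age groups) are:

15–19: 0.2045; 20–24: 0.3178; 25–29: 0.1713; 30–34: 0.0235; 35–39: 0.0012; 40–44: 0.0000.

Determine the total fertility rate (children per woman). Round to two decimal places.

3.59

Sum of ASFRs = 0.2045 + 0.3178 + 0.1713 + 0.0235 + 0.0012 + 0.0000 = 0.7183
TFR = 5 × 0.7183 = 3.5915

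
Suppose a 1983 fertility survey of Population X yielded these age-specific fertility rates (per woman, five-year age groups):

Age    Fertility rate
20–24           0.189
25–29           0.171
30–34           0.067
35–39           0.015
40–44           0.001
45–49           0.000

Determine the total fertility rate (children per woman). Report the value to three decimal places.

Sum of ASFRs = 0.189 + 0.171 + 0.067 + 0.015 + 0.001 + 0.000 = 0.443
TFR = 5 × 0.443 = 2.215

2.215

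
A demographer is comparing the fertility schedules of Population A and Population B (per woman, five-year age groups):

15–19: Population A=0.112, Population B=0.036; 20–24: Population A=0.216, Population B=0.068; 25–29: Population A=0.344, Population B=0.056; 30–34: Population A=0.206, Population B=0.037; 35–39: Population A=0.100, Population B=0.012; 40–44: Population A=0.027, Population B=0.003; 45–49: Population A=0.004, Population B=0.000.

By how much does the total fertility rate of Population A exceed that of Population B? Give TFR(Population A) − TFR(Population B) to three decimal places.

Population A:
  Sum of ASFRs = 0.112 + 0.216 + 0.344 + 0.206 + 0.100 + 0.027 + 0.004 = 1.009
  TFR = 5 × 1.009 = 5.045
Population B:
  Sum of ASFRs = 0.036 + 0.068 + 0.056 + 0.037 + 0.012 + 0.003 + 0.000 = 0.212
  TFR = 5 × 0.212 = 1.06
Difference = 5.045 − 1.06 = 3.985

3.985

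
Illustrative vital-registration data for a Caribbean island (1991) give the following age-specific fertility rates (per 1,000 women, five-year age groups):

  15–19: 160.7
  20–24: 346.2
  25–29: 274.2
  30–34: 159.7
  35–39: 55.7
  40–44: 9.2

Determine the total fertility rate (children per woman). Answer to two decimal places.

5.03

Sum of ASFRs = 160.7 + 346.2 + 274.2 + 159.7 + 55.7 + 9.2 = 1005.7
TFR = 5 × 1005.7 / 1000 = 5.0285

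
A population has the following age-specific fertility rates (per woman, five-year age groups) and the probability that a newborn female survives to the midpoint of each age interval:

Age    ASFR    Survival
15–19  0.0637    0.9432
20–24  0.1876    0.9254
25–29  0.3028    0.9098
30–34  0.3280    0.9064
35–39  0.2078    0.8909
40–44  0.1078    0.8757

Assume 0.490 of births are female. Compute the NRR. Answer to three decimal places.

Proportion female at birth = 0.490.
Weighting each age-specific rate by interval width and survival:
  15–19: 5 × 0.0637 × 0.9432 = 0.30041
  20–24: 5 × 0.1876 × 0.9254 = 0.86803
  25–29: 5 × 0.3028 × 0.9098 = 1.37744
  30–34: 5 × 0.3280 × 0.9064 = 1.48650
  35–39: 5 × 0.2078 × 0.8909 = 0.92565
  40–44: 5 × 0.1078 × 0.8757 = 0.47200
Sum = 5.43003
NRR = 0.490 × 5.43003 = 2.66071

2.661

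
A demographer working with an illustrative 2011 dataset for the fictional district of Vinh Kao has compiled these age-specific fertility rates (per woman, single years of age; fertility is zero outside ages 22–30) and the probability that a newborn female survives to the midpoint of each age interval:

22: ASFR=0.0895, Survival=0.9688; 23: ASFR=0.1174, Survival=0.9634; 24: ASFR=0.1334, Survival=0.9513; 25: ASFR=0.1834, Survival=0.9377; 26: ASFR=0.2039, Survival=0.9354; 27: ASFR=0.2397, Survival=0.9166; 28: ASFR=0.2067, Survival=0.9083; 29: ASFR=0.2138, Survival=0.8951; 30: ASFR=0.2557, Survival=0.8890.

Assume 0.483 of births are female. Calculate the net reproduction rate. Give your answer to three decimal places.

Proportion female at birth = 0.483.
Each age group contributes 1 × ASFR × survival:
  22: 1 × 0.0895 × 0.9688 = 0.08671
  23: 1 × 0.1174 × 0.9634 = 0.11310
  24: 1 × 0.1334 × 0.9513 = 0.12690
  25: 1 × 0.1834 × 0.9377 = 0.17197
  26: 1 × 0.2039 × 0.9354 = 0.19073
  27: 1 × 0.2397 × 0.9166 = 0.21971
  28: 1 × 0.2067 × 0.9083 = 0.18775
  29: 1 × 0.2138 × 0.8951 = 0.19137
  30: 1 × 0.2557 × 0.8890 = 0.22732
Sum = 1.51556
NRR = 0.483 × 1.51556 = 0.73202

0.732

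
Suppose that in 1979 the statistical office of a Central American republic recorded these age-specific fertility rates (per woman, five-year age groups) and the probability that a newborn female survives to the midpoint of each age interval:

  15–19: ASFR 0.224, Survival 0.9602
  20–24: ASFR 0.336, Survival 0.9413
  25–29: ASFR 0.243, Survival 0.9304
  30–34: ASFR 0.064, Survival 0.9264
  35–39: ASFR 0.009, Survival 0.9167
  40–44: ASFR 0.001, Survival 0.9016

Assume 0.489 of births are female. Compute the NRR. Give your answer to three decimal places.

Proportion female at birth = 0.489.
Per-age-group product (5 × ASFR × survival probability):
  15–19: 5 × 0.224 × 0.9602 = 1.07542
  20–24: 5 × 0.336 × 0.9413 = 1.58138
  25–29: 5 × 0.243 × 0.9304 = 1.13044
  30–34: 5 × 0.064 × 0.9264 = 0.29645
  35–39: 5 × 0.009 × 0.9167 = 0.04125
  40–44: 5 × 0.001 × 0.9016 = 0.00451
Sum = 4.12945
NRR = 0.489 × 4.12945 = 2.01930
NRR > 1, so each generation more than replaces itself.

2.019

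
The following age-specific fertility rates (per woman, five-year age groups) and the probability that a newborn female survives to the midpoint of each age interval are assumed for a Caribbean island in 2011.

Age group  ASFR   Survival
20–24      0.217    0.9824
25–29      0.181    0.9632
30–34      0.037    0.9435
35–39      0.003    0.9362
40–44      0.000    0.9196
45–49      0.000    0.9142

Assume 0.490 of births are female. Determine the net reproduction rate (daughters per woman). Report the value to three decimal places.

1.042

Proportion female at birth = 0.490.
Per-age-group product (5 × ASFR × survival probability):
  20–24: 5 × 0.217 × 0.9824 = 1.06590
  25–29: 5 × 0.181 × 0.9632 = 0.87170
  30–34: 5 × 0.037 × 0.9435 = 0.17455
  35–39: 5 × 0.003 × 0.9362 = 0.01404
  40–44: 5 × 0.000 × 0.9196 = 0.00000
  45–49: 5 × 0.000 × 0.9142 = 0.00000
Sum = 2.12619
NRR = 0.490 × 2.12619 = 1.04183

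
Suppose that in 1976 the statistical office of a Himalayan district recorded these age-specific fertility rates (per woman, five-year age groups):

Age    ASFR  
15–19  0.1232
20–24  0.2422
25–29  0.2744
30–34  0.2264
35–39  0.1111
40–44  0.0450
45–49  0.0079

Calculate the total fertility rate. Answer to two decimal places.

5.15

Sum of ASFRs = 0.1232 + 0.2422 + 0.2744 + 0.2264 + 0.1111 + 0.0450 + 0.0079 = 1.0302
TFR = 5 × 1.0302 = 5.151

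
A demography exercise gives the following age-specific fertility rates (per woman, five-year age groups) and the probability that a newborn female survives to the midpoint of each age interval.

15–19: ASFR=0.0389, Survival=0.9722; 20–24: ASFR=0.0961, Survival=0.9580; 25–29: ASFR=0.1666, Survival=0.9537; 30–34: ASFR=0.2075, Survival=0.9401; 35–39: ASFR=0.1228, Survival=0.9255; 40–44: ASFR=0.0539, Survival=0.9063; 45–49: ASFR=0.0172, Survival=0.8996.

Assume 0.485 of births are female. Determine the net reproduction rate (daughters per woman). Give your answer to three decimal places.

1.605

Proportion female at birth = 0.485.
Survival-weighted fertility by age (5·fₓ·Sₓ):
  15–19: 5 × 0.0389 × 0.9722 = 0.18909
  20–24: 5 × 0.0961 × 0.9580 = 0.46032
  25–29: 5 × 0.1666 × 0.9537 = 0.79443
  30–34: 5 × 0.2075 × 0.9401 = 0.97535
  35–39: 5 × 0.1228 × 0.9255 = 0.56826
  40–44: 5 × 0.0539 × 0.9063 = 0.24425
  45–49: 5 × 0.0172 × 0.8996 = 0.07737
Sum = 3.30907
NRR = 0.485 × 3.30907 = 1.60490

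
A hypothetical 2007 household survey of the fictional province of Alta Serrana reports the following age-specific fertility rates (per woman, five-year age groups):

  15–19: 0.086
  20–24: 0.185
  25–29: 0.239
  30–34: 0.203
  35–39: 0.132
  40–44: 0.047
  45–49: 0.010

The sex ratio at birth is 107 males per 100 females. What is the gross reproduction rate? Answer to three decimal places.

Proportion female at birth = 100 / (100 + 107) = 0.48309.
Sum of ASFRs = 0.086 + 0.185 + 0.239 + 0.203 + 0.132 + 0.047 + 0.010 = 0.902
TFR = 5 × 0.902 = 4.51
GRR = 0.48309 × 4.51 = 2.17874

2.179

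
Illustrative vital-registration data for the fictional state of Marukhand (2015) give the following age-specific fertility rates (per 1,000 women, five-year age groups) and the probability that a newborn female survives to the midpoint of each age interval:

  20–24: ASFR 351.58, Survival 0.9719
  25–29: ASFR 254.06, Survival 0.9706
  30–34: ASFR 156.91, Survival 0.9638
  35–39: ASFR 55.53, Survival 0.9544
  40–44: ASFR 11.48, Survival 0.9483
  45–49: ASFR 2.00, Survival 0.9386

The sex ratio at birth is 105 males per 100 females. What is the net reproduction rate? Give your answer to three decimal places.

1.964

Proportion female at birth = 100 / (100 + 105) = 0.48780.
Each age group contributes 5 × ASFR × survival:
  20–24: 5 × 351.58/1000 × 0.9719 = 1.70850
  25–29: 5 × 254.06/1000 × 0.9706 = 1.23295
  30–34: 5 × 156.91/1000 × 0.9638 = 0.75615
  35–39: 5 × 55.53/1000 × 0.9544 = 0.26499
  40–44: 5 × 11.48/1000 × 0.9483 = 0.05443
  45–49: 5 × 2.00/1000 × 0.9386 = 0.00939
Sum = 4.02641
NRR = 0.48780 × 4.02641 = 1.96408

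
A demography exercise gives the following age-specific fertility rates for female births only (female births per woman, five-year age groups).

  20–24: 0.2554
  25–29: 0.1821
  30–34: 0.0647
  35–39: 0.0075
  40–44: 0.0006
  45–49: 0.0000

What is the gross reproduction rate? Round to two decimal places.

Sum of female ASFRs = 0.2554 + 0.1821 + 0.0647 + 0.0075 + 0.0006 + 0.0000 = 0.5103
GRR = 5 × 0.5103 = 2.5515

2.55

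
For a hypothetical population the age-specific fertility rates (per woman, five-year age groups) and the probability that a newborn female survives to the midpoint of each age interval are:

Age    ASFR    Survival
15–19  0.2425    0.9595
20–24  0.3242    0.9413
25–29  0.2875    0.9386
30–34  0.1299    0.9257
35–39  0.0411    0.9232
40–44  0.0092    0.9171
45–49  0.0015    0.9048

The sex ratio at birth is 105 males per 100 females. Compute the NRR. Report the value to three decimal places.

Proportion female at birth = 100 / (100 + 105) = 0.48780.
Per-age-group product (5 × ASFR × survival probability):
  15–19: 5 × 0.2425 × 0.9595 = 1.16339
  20–24: 5 × 0.3242 × 0.9413 = 1.52585
  25–29: 5 × 0.2875 × 0.9386 = 1.34924
  30–34: 5 × 0.1299 × 0.9257 = 0.60124
  35–39: 5 × 0.0411 × 0.9232 = 0.18972
  40–44: 5 × 0.0092 × 0.9171 = 0.04219
  45–49: 5 × 0.0015 × 0.9048 = 0.00679
Sum = 4.87842
NRR = 0.48780 × 4.87842 = 2.37969

2.380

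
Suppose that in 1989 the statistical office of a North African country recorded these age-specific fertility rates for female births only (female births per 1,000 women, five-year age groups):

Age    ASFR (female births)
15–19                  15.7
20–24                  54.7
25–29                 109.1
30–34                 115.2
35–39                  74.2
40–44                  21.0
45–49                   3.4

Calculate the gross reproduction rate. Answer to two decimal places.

1.97

Sum of female ASFRs = 15.7 + 54.7 + 109.1 + 115.2 + 74.2 + 21.0 + 3.4 = 393.3
GRR = 5 × 393.3 / 1000 = 1.9665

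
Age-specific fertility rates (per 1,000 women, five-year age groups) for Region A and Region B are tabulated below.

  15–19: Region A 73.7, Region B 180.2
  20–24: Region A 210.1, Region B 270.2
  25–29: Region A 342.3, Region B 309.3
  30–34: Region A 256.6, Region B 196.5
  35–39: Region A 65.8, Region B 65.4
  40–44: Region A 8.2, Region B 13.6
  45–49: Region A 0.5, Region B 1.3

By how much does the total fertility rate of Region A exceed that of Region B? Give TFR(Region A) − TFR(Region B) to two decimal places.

Region A:
  Sum of ASFRs = 73.7 + 210.1 + 342.3 + 256.6 + 65.8 + 8.2 + 0.5 = 957.2
  TFR = 5 × 957.2 / 1000 = 4.786
Region B:
  Sum of ASFRs = 180.2 + 270.2 + 309.3 + 196.5 + 65.4 + 13.6 + 1.3 = 1036.5
  TFR = 5 × 1036.5 / 1000 = 5.1825
Difference = 4.786 − 5.1825 = -0.3965

-0.40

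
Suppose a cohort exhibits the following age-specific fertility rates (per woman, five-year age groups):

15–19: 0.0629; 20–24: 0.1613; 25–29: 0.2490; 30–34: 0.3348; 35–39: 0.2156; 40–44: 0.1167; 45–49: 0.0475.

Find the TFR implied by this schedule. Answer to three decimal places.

5.939

Sum of ASFRs = 0.0629 + 0.1613 + 0.2490 + 0.3348 + 0.2156 + 0.1167 + 0.0475 = 1.1878
TFR = 5 × 1.1878 = 5.939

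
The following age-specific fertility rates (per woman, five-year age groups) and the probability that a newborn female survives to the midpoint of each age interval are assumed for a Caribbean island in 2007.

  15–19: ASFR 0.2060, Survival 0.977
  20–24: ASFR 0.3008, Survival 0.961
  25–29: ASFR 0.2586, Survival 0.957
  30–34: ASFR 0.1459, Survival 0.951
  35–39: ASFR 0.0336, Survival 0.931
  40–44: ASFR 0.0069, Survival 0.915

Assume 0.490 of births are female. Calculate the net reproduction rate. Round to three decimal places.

Proportion female at birth = 0.490.
Per-age-group product (5 × ASFR × survival probability):
  15–19: 5 × 0.2060 × 0.977 = 1.00631
  20–24: 5 × 0.3008 × 0.961 = 1.44534
  25–29: 5 × 0.2586 × 0.957 = 1.23740
  30–34: 5 × 0.1459 × 0.951 = 0.69375
  35–39: 5 × 0.0336 × 0.931 = 0.15641
  40–44: 5 × 0.0069 × 0.915 = 0.03157
Sum = 4.57078
NRR = 0.490 × 4.57078 = 2.23968
NRR > 1, so each generation more than replaces itself.

2.240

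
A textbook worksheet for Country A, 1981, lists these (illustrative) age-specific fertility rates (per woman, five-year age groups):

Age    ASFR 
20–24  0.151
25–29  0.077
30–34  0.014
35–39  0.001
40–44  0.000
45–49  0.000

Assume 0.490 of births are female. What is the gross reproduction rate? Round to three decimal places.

0.595

Proportion female at birth = 0.490.
Sum of ASFRs = 0.151 + 0.077 + 0.014 + 0.001 + 0.000 + 0.000 = 0.243
TFR = 5 × 0.243 = 1.215
GRR = 0.490 × 1.215 = 0.59535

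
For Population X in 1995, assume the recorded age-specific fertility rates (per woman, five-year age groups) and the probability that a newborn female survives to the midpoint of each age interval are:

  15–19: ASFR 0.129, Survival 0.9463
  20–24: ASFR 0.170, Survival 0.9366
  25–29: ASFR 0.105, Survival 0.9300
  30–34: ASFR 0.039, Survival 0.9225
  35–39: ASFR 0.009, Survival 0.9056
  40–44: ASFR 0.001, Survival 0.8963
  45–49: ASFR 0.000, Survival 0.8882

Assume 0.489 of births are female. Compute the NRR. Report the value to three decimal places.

1.037

Proportion female at birth = 0.489.
Per-age-group product (5 × ASFR × survival probability):
  15–19: 5 × 0.129 × 0.9463 = 0.61036
  20–24: 5 × 0.170 × 0.9366 = 0.79611
  25–29: 5 × 0.105 × 0.9300 = 0.48825
  30–34: 5 × 0.039 × 0.9225 = 0.17989
  35–39: 5 × 0.009 × 0.9056 = 0.04075
  40–44: 5 × 0.001 × 0.8963 = 0.00448
  45–49: 5 × 0.000 × 0.8882 = 0.00000
Sum = 2.11984
NRR = 0.489 × 2.11984 = 1.03660
An NRR exceeding 1 indicates intrinsic growth under these rates.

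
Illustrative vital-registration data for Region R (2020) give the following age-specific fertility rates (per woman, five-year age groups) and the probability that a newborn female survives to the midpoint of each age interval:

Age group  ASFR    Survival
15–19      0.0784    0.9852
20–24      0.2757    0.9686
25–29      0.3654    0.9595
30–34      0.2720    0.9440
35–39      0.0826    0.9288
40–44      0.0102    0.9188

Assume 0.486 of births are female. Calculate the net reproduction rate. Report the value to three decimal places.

2.522

Proportion female at birth = 0.486.
Survival-weighted fertility by age (5·fₓ·Sₓ):
  15–19: 5 × 0.0784 × 0.9852 = 0.38620
  20–24: 5 × 0.2757 × 0.9686 = 1.33522
  25–29: 5 × 0.3654 × 0.9595 = 1.75301
  30–34: 5 × 0.2720 × 0.9440 = 1.28384
  35–39: 5 × 0.0826 × 0.9288 = 0.38359
  40–44: 5 × 0.0102 × 0.9188 = 0.04686
Sum = 5.18872
NRR = 0.486 × 5.18872 = 2.52172
An NRR exceeding 1 indicates intrinsic growth under these rates.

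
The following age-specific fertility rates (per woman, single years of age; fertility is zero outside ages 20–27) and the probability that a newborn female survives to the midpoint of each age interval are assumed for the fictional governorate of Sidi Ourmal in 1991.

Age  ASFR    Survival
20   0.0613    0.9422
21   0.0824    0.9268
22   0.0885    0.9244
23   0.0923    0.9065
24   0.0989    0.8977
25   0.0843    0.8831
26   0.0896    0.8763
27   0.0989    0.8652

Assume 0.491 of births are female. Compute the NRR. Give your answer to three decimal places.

Proportion female at birth = 0.491.
Weighting each age-specific rate by interval width and survival:
  20: 1 × 0.0613 × 0.9422 = 0.05776
  21: 1 × 0.0824 × 0.9268 = 0.07637
  22: 1 × 0.0885 × 0.9244 = 0.08181
  23: 1 × 0.0923 × 0.9065 = 0.08367
  24: 1 × 0.0989 × 0.8977 = 0.08878
  25: 1 × 0.0843 × 0.8831 = 0.07445
  26: 1 × 0.0896 × 0.8763 = 0.07852
  27: 1 × 0.0989 × 0.8652 = 0.08557
Sum = 0.62693
NRR = 0.491 × 0.62693 = 0.30782

0.308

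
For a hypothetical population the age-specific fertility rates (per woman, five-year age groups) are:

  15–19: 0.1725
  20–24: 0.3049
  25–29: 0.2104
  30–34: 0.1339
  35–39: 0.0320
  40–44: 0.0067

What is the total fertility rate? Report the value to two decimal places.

4.30

Sum of ASFRs = 0.1725 + 0.3049 + 0.2104 + 0.1339 + 0.0320 + 0.0067 = 0.8604
TFR = 5 × 0.8604 = 4.302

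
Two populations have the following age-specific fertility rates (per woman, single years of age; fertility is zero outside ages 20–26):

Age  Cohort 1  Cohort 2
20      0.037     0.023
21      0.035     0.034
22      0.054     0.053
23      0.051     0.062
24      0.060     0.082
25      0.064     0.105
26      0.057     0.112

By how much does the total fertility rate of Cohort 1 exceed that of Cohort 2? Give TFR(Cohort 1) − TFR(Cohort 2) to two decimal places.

Cohort 1:
  Sum of ASFRs = 0.037 + 0.035 + 0.054 + 0.051 + 0.060 + 0.064 + 0.057 = 0.358
  TFR = 0.358
Cohort 2:
  Sum of ASFRs = 0.023 + 0.034 + 0.053 + 0.062 + 0.082 + 0.105 + 0.112 = 0.471
  TFR = 0.471
Difference = 0.358 − 0.471 = -0.113

-0.11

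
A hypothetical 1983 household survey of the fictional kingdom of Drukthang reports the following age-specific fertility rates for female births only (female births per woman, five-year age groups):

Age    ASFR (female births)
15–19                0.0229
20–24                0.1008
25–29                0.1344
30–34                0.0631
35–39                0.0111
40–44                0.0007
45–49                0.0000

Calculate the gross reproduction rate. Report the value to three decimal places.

Sum of female ASFRs = 0.0229 + 0.1008 + 0.1344 + 0.0631 + 0.0111 + 0.0007 + 0.0000 = 0.3330
GRR = 5 × 0.3330 = 1.665

1.665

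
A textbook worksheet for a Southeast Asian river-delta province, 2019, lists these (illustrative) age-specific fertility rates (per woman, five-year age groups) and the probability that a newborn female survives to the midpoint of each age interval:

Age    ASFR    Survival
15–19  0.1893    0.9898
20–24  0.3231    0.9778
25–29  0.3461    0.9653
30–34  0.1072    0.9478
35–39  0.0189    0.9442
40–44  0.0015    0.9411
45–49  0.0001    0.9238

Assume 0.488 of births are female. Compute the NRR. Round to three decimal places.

2.338

Proportion female at birth = 0.488.
Survival-weighted fertility by age (5·fₓ·Sₓ):
  15–19: 5 × 0.1893 × 0.9898 = 0.93685
  20–24: 5 × 0.3231 × 0.9778 = 1.57964
  25–29: 5 × 0.3461 × 0.9653 = 1.67045
  30–34: 5 × 0.1072 × 0.9478 = 0.50802
  35–39: 5 × 0.0189 × 0.9442 = 0.08923
  40–44: 5 × 0.0015 × 0.9411 = 0.00706
  45–49: 5 × 0.0001 × 0.9238 = 0.00046
Sum = 4.79171
NRR = 0.488 × 4.79171 = 2.33835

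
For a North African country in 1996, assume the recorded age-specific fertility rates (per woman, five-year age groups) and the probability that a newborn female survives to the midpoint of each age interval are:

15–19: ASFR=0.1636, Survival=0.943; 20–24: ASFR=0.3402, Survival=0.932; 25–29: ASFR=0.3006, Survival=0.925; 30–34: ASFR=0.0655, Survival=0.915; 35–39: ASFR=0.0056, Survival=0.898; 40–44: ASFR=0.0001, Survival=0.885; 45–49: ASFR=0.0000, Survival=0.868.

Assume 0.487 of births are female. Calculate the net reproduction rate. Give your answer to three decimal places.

Proportion female at birth = 0.487.
Each age group contributes 5 × ASFR × survival:
  15–19: 5 × 0.1636 × 0.943 = 0.77137
  20–24: 5 × 0.3402 × 0.932 = 1.58533
  25–29: 5 × 0.3006 × 0.925 = 1.39028
  30–34: 5 × 0.0655 × 0.915 = 0.29966
  35–39: 5 × 0.0056 × 0.898 = 0.02514
  40–44: 5 × 0.0001 × 0.885 = 0.00044
  45–49: 5 × 0.0000 × 0.868 = 0.00000
Sum = 4.07222
NRR = 0.487 × 4.07222 = 1.98317

1.983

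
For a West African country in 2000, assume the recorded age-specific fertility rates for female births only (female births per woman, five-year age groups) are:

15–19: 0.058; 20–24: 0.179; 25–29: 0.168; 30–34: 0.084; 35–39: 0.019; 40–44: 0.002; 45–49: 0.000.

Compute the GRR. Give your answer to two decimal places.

2.55

Sum of female ASFRs = 0.058 + 0.179 + 0.168 + 0.084 + 0.019 + 0.002 + 0.000 = 0.510
GRR = 5 × 0.510 = 2.55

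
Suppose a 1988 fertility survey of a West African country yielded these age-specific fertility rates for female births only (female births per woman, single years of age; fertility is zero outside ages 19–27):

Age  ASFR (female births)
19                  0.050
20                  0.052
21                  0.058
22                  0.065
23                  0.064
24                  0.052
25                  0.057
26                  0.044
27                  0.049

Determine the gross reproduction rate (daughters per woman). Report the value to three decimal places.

0.491

Sum of female ASFRs = 0.050 + 0.052 + 0.058 + 0.065 + 0.064 + 0.052 + 0.057 + 0.044 + 0.049 = 0.491
GRR = 0.491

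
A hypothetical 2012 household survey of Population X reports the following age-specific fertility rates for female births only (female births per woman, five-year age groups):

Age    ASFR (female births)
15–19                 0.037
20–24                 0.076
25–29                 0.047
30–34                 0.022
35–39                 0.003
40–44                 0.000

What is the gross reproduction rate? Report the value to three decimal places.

0.925

Sum of female ASFRs = 0.037 + 0.076 + 0.047 + 0.022 + 0.003 + 0.000 = 0.185
GRR = 5 × 0.185 = 0.925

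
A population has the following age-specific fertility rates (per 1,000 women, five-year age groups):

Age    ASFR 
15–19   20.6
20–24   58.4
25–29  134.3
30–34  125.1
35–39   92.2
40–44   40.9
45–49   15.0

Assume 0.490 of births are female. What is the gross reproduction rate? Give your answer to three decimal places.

1.192

Proportion female at birth = 0.490.
Sum of ASFRs = 20.6 + 58.4 + 134.3 + 125.1 + 92.2 + 40.9 + 15.0 = 486.5
TFR = 5 × 486.5 / 1000 = 2.4325
GRR = 0.490 × 2.4325 = 1.19193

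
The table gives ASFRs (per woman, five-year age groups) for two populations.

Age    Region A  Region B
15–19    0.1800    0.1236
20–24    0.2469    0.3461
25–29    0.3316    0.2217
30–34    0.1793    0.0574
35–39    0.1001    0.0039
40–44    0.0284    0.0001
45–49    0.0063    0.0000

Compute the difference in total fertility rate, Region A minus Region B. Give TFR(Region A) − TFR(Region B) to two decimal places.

1.60

Region A:
  Sum of ASFRs = 0.1800 + 0.2469 + 0.3316 + 0.1793 + 0.1001 + 0.0284 + 0.0063 = 1.0726
  TFR = 5 × 1.0726 = 5.363
Region B:
  Sum of ASFRs = 0.1236 + 0.3461 + 0.2217 + 0.0574 + 0.0039 + 0.0001 + 0.0000 = 0.7528
  TFR = 5 × 0.7528 = 3.764
Difference = 5.363 − 3.764 = 1.599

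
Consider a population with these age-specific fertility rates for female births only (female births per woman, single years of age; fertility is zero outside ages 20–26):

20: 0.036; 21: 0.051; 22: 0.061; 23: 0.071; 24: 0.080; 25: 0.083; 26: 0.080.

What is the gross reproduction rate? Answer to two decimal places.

0.46

Sum of female ASFRs = 0.036 + 0.051 + 0.061 + 0.071 + 0.080 + 0.083 + 0.080 = 0.462
GRR = 0.462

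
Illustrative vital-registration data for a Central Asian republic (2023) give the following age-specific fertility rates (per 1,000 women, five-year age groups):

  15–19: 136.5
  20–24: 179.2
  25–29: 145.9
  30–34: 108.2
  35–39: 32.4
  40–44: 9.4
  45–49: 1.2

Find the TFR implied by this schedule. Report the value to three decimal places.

3.064

Sum of ASFRs = 136.5 + 179.2 + 145.9 + 108.2 + 32.4 + 9.4 + 1.2 = 612.8
TFR = 5 × 612.8 / 1000 = 3.064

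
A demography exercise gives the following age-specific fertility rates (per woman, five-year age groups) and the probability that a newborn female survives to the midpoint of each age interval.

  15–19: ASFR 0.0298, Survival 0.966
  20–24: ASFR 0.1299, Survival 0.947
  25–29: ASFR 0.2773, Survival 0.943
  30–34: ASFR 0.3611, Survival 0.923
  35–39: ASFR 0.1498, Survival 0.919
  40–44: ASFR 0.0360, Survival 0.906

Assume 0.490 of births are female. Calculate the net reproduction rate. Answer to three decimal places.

Proportion female at birth = 0.490.
Each age group contributes 5 × ASFR × survival:
  15–19: 5 × 0.0298 × 0.966 = 0.14393
  20–24: 5 × 0.1299 × 0.947 = 0.61508
  25–29: 5 × 0.2773 × 0.943 = 1.30747
  30–34: 5 × 0.3611 × 0.923 = 1.66648
  35–39: 5 × 0.1498 × 0.919 = 0.68833
  40–44: 5 × 0.0360 × 0.906 = 0.16308
Sum = 4.58437
NRR = 0.490 × 4.58437 = 2.24634
An NRR exceeding 1 indicates intrinsic growth under these rates.

2.246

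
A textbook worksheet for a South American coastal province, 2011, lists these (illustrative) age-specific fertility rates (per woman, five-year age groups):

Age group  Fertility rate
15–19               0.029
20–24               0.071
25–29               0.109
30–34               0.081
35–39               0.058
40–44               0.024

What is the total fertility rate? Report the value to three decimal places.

1.860

Sum of ASFRs = 0.029 + 0.071 + 0.109 + 0.081 + 0.058 + 0.024 = 0.372
TFR = 5 × 0.372 = 1.86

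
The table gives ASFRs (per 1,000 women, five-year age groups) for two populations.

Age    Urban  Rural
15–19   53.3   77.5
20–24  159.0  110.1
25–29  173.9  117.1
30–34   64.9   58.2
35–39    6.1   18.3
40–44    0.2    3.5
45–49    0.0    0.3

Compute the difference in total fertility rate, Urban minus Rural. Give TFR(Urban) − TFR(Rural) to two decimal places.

Urban:
  Sum of ASFRs = 53.3 + 159.0 + 173.9 + 64.9 + 6.1 + 0.2 + 0.0 = 457.4
  TFR = 5 × 457.4 / 1000 = 2.287
Rural:
  Sum of ASFRs = 77.5 + 110.1 + 117.1 + 58.2 + 18.3 + 3.5 + 0.3 = 385.0
  TFR = 5 × 385.0 / 1000 = 1.925
Difference = 2.287 − 1.925 = 0.362

0.36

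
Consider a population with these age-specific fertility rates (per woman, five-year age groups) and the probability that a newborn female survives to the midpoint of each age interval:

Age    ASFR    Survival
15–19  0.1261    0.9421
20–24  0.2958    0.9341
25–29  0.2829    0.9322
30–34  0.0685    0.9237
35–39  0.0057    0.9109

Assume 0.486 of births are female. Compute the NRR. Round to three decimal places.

1.767

Proportion female at birth = 0.486.
Per-age-group product (5 × ASFR × survival probability):
  15–19: 5 × 0.1261 × 0.9421 = 0.59399
  20–24: 5 × 0.2958 × 0.9341 = 1.38153
  25–29: 5 × 0.2829 × 0.9322 = 1.31860
  30–34: 5 × 0.0685 × 0.9237 = 0.31637
  35–39: 5 × 0.0057 × 0.9109 = 0.02596
Sum = 3.63645
NRR = 0.486 × 3.63645 = 1.76731
With NRR above 1 the population is above replacement fertility.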